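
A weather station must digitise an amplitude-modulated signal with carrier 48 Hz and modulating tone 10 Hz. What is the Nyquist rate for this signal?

116 Hz

AM sidebands sit at fc ± fm = 38 Hz and 58 Hz.
Highest-frequency component: 58 Hz.
Nyquist rate = 2 × 58 Hz = 116 Hz.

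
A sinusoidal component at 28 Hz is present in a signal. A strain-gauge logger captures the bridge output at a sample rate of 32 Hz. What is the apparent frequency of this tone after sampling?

4 Hz

28 Hz > fs/2 = 16 Hz, folds to fs − 28 Hz = 4 Hz.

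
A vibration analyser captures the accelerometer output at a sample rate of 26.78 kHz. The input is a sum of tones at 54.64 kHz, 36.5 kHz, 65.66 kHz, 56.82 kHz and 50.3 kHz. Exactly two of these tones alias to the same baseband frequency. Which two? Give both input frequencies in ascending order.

50.3 kHz, 56.82 kHz

fs/2 = 13.39 kHz.
54.64 kHz mod fs = 1.08 kHz.
1.08 kHz ≤ fs/2 = 13.39 kHz, appears at 1.08 kHz.
36.5 kHz mod fs = 9.72 kHz.
9.72 kHz ≤ fs/2 = 13.39 kHz, appears at 9.72 kHz.
65.66 kHz mod fs = 12.1 kHz.
12.1 kHz ≤ fs/2 = 13.39 kHz, appears at 12.1 kHz.
56.82 kHz mod fs = 3.26 kHz.
3.26 kHz ≤ fs/2 = 13.39 kHz, appears at 3.26 kHz.
50.3 kHz mod fs = 23.52 kHz.
23.52 kHz > fs/2 = 13.39 kHz, folds to fs − 23.52 kHz = 3.26 kHz.
50.3 kHz and 56.82 kHz both map to 3.26 kHz.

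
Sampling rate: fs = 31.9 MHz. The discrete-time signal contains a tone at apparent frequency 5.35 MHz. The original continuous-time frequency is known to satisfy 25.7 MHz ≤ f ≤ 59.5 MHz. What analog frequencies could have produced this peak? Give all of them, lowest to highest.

Frequencies that alias to 5.35 MHz are k·fs ± 5.35 MHz for integer k ≥ 0.
k=0: 5.35 MHz.
k=1: 26.55 MHz, 37.25 MHz.
k=2: 58.45 MHz, 69.15 MHz.
k=3: 90.35 MHz, 101.05 MHz.
Within [25.7 MHz, 59.5 MHz]: 26.55 MHz, 37.25 MHz, 58.45 MHz.

26.55 MHz, 37.25 MHz, 58.45 MHz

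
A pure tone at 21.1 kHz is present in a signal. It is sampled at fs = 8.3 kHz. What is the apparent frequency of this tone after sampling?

21.1 kHz mod fs = 4.5 kHz.
4.5 kHz > fs/2 = 4.15 kHz, folds to fs − 4.5 kHz = 3.8 kHz.

3.8 kHz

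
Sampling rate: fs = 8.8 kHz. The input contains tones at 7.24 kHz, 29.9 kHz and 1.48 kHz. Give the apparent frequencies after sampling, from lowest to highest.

fs/2 = 4.4 kHz.
7.24 kHz > fs/2 = 4.4 kHz, folds to fs − 7.24 kHz = 1.56 kHz.
29.9 kHz mod fs = 3.5 kHz.
3.5 kHz ≤ fs/2 = 4.4 kHz, appears at 3.5 kHz.
1.48 kHz ≤ fs/2 = 4.4 kHz, passes unchanged.
Distinct values: {1.48 kHz, 1.56 kHz, 3.5 kHz}.

1.48 kHz, 1.56 kHz, 3.5 kHz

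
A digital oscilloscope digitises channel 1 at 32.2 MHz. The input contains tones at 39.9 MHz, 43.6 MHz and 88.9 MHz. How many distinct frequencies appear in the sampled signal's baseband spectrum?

fs/2 = 16.1 MHz.
39.9 MHz mod fs = 7.7 MHz.
7.7 MHz ≤ fs/2 = 16.1 MHz, appears at 7.7 MHz.
43.6 MHz mod fs = 11.4 MHz.
11.4 MHz ≤ fs/2 = 16.1 MHz, appears at 11.4 MHz.
88.9 MHz mod fs = 24.5 MHz.
24.5 MHz > fs/2 = 16.1 MHz, folds to fs − 24.5 MHz = 7.7 MHz.
Distinct values: {7.7 MHz, 11.4 MHz} → 2.

2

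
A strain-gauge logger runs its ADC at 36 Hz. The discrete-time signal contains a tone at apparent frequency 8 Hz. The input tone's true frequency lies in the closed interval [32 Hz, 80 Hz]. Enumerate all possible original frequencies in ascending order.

44 Hz, 64 Hz, 80 Hz

Frequencies that alias to 8 Hz are k·fs ± 8 Hz for integer k ≥ 0.
k=0: 8 Hz.
k=1: 28 Hz, 44 Hz.
k=2: 64 Hz, 80 Hz.
k=3: 100 Hz, 116 Hz.
Within [32 Hz, 80 Hz]: 44 Hz, 64 Hz, 80 Hz.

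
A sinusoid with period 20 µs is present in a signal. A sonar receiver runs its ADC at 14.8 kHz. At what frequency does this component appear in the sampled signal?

5.6 kHz

T = 20 µs → f = 1/T = 50 kHz.
50 kHz mod fs = 5.6 kHz.
5.6 kHz ≤ fs/2 = 7.4 kHz, appears at 5.6 kHz.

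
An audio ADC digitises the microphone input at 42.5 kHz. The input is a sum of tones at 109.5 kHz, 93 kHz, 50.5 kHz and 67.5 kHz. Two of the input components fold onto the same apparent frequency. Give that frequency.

8 kHz

fs/2 = 21.25 kHz.
109.5 kHz mod fs = 24.5 kHz.
24.5 kHz > fs/2 = 21.25 kHz, folds to fs − 24.5 kHz = 18 kHz.
93 kHz mod fs = 8 kHz.
8 kHz ≤ fs/2 = 21.25 kHz, appears at 8 kHz.
50.5 kHz mod fs = 8 kHz.
8 kHz ≤ fs/2 = 21.25 kHz, appears at 8 kHz.
67.5 kHz mod fs = 25 kHz.
25 kHz > fs/2 = 21.25 kHz, folds to fs − 25 kHz = 17.5 kHz.
50.5 kHz and 93 kHz both map to 8 kHz.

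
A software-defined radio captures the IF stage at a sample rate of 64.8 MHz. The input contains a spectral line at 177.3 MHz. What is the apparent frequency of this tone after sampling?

177.3 MHz mod fs = 47.7 MHz.
47.7 MHz > fs/2 = 32.4 MHz, folds to fs − 47.7 MHz = 17.1 MHz.

17.1 MHz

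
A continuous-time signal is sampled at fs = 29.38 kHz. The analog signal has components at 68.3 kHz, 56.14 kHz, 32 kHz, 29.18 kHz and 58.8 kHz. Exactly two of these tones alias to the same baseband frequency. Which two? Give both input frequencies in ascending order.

fs/2 = 14.69 kHz.
68.3 kHz mod fs = 9.54 kHz.
9.54 kHz ≤ fs/2 = 14.69 kHz, appears at 9.54 kHz.
56.14 kHz mod fs = 26.76 kHz.
26.76 kHz > fs/2 = 14.69 kHz, folds to fs − 26.76 kHz = 2.62 kHz.
32 kHz mod fs = 2.62 kHz.
2.62 kHz ≤ fs/2 = 14.69 kHz, appears at 2.62 kHz.
29.18 kHz > fs/2 = 14.69 kHz, folds to fs − 29.18 kHz = 0.2 kHz.
58.8 kHz mod fs = 0.04 kHz.
0.04 kHz ≤ fs/2 = 14.69 kHz, appears at 0.04 kHz.
32 kHz and 56.14 kHz both map to 2.62 kHz.

32 kHz, 56.14 kHz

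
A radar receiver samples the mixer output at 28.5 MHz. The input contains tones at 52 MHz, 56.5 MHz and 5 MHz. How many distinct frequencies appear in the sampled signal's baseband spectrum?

2

fs/2 = 14.25 MHz.
52 MHz mod fs = 23.5 MHz.
23.5 MHz > fs/2 = 14.25 MHz, folds to fs − 23.5 MHz = 5 MHz.
56.5 MHz mod fs = 28 MHz.
28 MHz > fs/2 = 14.25 MHz, folds to fs − 28 MHz = 0.5 MHz.
5 MHz ≤ fs/2 = 14.25 MHz, passes unchanged.
Distinct values: {0.5 MHz, 5 MHz} → 2.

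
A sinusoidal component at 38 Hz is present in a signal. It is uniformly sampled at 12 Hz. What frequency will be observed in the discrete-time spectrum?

38 Hz mod fs = 2 Hz.
2 Hz ≤ fs/2 = 6 Hz, appears at 2 Hz.

2 Hz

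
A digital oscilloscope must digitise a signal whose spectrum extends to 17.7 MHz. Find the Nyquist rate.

Nyquist rate = 2 × 17.7 MHz = 35.4 MHz.

35.4 MHz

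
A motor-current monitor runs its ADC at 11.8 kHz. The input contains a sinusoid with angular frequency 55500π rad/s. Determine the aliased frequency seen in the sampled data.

ω = 55500π rad/s → f = ω/(2π) = 27750 Hz = 27.75 kHz.
27.75 kHz mod fs = 4.15 kHz.
4.15 kHz ≤ fs/2 = 5.9 kHz, appears at 4.15 kHz.

4.15 kHz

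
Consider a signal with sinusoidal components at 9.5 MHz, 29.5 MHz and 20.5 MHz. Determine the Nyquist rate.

Highest-frequency component: 29.5 MHz.
Nyquist rate = 2 × 29.5 MHz = 59 MHz.

59 MHz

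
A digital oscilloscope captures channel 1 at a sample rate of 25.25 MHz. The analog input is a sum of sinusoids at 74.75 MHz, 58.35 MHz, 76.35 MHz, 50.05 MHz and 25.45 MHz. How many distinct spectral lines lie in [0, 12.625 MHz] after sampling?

fs/2 = 12.625 MHz.
74.75 MHz mod fs = 24.25 MHz.
24.25 MHz > fs/2 = 12.625 MHz, folds to fs − 24.25 MHz = 1 MHz.
58.35 MHz mod fs = 7.85 MHz.
7.85 MHz ≤ fs/2 = 12.625 MHz, appears at 7.85 MHz.
76.35 MHz mod fs = 0.6 MHz.
0.6 MHz ≤ fs/2 = 12.625 MHz, appears at 0.6 MHz.
50.05 MHz mod fs = 24.8 MHz.
24.8 MHz > fs/2 = 12.625 MHz, folds to fs − 24.8 MHz = 0.45 MHz.
25.45 MHz mod fs = 0.2 MHz.
0.2 MHz ≤ fs/2 = 12.625 MHz, appears at 0.2 MHz.
Distinct values: {0.2 MHz, 0.45 MHz, 0.6 MHz, 1 MHz, 7.85 MHz} → 5.

5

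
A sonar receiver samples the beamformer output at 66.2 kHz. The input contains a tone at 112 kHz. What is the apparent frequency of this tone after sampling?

20.4 kHz

112 kHz mod fs = 45.8 kHz.
45.8 kHz > fs/2 = 33.1 kHz, folds to fs − 45.8 kHz = 20.4 kHz.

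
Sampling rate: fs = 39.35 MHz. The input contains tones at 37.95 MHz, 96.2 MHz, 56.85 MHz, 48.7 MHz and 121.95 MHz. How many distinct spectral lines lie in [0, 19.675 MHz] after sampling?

4

fs/2 = 19.675 MHz.
37.95 MHz > fs/2 = 19.675 MHz, folds to fs − 37.95 MHz = 1.4 MHz.
96.2 MHz mod fs = 17.5 MHz.
17.5 MHz ≤ fs/2 = 19.675 MHz, appears at 17.5 MHz.
56.85 MHz mod fs = 17.5 MHz.
17.5 MHz ≤ fs/2 = 19.675 MHz, appears at 17.5 MHz.
48.7 MHz mod fs = 9.35 MHz.
9.35 MHz ≤ fs/2 = 19.675 MHz, appears at 9.35 MHz.
121.95 MHz mod fs = 3.9 MHz.
3.9 MHz ≤ fs/2 = 19.675 MHz, appears at 3.9 MHz.
Distinct values: {1.4 MHz, 3.9 MHz, 9.35 MHz, 17.5 MHz} → 4.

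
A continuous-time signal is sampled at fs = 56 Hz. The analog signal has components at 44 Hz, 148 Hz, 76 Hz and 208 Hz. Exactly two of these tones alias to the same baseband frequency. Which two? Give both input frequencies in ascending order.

76 Hz, 148 Hz

fs/2 = 28 Hz.
44 Hz > fs/2 = 28 Hz, folds to fs − 44 Hz = 12 Hz.
148 Hz mod fs = 36 Hz.
36 Hz > fs/2 = 28 Hz, folds to fs − 36 Hz = 20 Hz.
76 Hz mod fs = 20 Hz.
20 Hz ≤ fs/2 = 28 Hz, appears at 20 Hz.
208 Hz mod fs = 40 Hz.
40 Hz > fs/2 = 28 Hz, folds to fs − 40 Hz = 16 Hz.
76 Hz and 148 Hz both map to 20 Hz.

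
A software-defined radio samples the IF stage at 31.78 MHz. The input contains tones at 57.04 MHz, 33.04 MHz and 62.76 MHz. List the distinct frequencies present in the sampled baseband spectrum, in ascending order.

fs/2 = 15.89 MHz.
57.04 MHz mod fs = 25.26 MHz.
25.26 MHz > fs/2 = 15.89 MHz, folds to fs − 25.26 MHz = 6.52 MHz.
33.04 MHz mod fs = 1.26 MHz.
1.26 MHz ≤ fs/2 = 15.89 MHz, appears at 1.26 MHz.
62.76 MHz mod fs = 30.98 MHz.
30.98 MHz > fs/2 = 15.89 MHz, folds to fs − 30.98 MHz = 0.8 MHz.
Distinct values: {0.8 MHz, 1.26 MHz, 6.52 MHz}.

0.8 MHz, 1.26 MHz, 6.52 MHz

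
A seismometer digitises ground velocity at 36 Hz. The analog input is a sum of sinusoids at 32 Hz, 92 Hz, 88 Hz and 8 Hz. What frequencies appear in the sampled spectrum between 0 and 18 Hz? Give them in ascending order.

4 Hz, 8 Hz, 16 Hz

fs/2 = 18 Hz.
32 Hz > fs/2 = 18 Hz, folds to fs − 32 Hz = 4 Hz.
92 Hz mod fs = 20 Hz.
20 Hz > fs/2 = 18 Hz, folds to fs − 20 Hz = 16 Hz.
88 Hz mod fs = 16 Hz.
16 Hz ≤ fs/2 = 18 Hz, appears at 16 Hz.
8 Hz ≤ fs/2 = 18 Hz, passes unchanged.
Distinct values: {4 Hz, 8 Hz, 16 Hz}.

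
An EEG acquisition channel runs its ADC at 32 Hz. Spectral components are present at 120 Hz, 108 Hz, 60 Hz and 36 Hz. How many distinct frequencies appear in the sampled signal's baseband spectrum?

fs/2 = 16 Hz.
120 Hz mod fs = 24 Hz.
24 Hz > fs/2 = 16 Hz, folds to fs − 24 Hz = 8 Hz.
108 Hz mod fs = 12 Hz.
12 Hz ≤ fs/2 = 16 Hz, appears at 12 Hz.
60 Hz mod fs = 28 Hz.
28 Hz > fs/2 = 16 Hz, folds to fs − 28 Hz = 4 Hz.
36 Hz mod fs = 4 Hz.
4 Hz ≤ fs/2 = 16 Hz, appears at 4 Hz.
Distinct values: {4 Hz, 8 Hz, 12 Hz} → 3.

3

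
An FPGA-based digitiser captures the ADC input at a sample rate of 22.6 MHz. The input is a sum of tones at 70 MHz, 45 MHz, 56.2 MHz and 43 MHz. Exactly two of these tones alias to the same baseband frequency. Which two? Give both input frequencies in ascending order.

43 MHz, 70 MHz

fs/2 = 11.3 MHz.
70 MHz mod fs = 2.2 MHz.
2.2 MHz ≤ fs/2 = 11.3 MHz, appears at 2.2 MHz.
45 MHz mod fs = 22.4 MHz.
22.4 MHz > fs/2 = 11.3 MHz, folds to fs − 22.4 MHz = 0.2 MHz.
56.2 MHz mod fs = 11 MHz.
11 MHz ≤ fs/2 = 11.3 MHz, appears at 11 MHz.
43 MHz mod fs = 20.4 MHz.
20.4 MHz > fs/2 = 11.3 MHz, folds to fs − 20.4 MHz = 2.2 MHz.
43 MHz and 70 MHz both map to 2.2 MHz.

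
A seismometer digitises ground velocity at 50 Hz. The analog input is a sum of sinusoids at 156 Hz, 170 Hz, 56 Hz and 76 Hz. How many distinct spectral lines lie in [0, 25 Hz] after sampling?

3

fs/2 = 25 Hz.
156 Hz mod fs = 6 Hz.
6 Hz ≤ fs/2 = 25 Hz, appears at 6 Hz.
170 Hz mod fs = 20 Hz.
20 Hz ≤ fs/2 = 25 Hz, appears at 20 Hz.
56 Hz mod fs = 6 Hz.
6 Hz ≤ fs/2 = 25 Hz, appears at 6 Hz.
76 Hz mod fs = 26 Hz.
26 Hz > fs/2 = 25 Hz, folds to fs − 26 Hz = 24 Hz.
Distinct values: {6 Hz, 20 Hz, 24 Hz} → 3.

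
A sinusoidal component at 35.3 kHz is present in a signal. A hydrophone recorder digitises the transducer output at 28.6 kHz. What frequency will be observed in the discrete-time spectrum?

6.7 kHz

35.3 kHz mod fs = 6.7 kHz.
6.7 kHz ≤ fs/2 = 14.3 kHz, appears at 6.7 kHz.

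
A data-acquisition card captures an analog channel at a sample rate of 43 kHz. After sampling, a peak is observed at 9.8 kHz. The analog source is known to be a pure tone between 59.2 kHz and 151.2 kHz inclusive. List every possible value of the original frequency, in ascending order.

76.2 kHz, 95.8 kHz, 119.2 kHz, 138.8 kHz

Frequencies that alias to 9.8 kHz are k·fs ± 9.8 kHz for integer k ≥ 0.
k=0: 9.8 kHz.
k=1: 33.2 kHz, 52.8 kHz.
k=2: 76.2 kHz, 95.8 kHz.
k=3: 119.2 kHz, 138.8 kHz.
k=4: 162.2 kHz, 181.8 kHz.
Within [59.2 kHz, 151.2 kHz]: 76.2 kHz, 95.8 kHz, 119.2 kHz, 138.8 kHz.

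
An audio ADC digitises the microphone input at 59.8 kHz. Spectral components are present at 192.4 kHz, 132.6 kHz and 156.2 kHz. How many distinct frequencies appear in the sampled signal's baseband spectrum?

fs/2 = 29.9 kHz.
192.4 kHz mod fs = 13 kHz.
13 kHz ≤ fs/2 = 29.9 kHz, appears at 13 kHz.
132.6 kHz mod fs = 13 kHz.
13 kHz ≤ fs/2 = 29.9 kHz, appears at 13 kHz.
156.2 kHz mod fs = 36.6 kHz.
36.6 kHz > fs/2 = 29.9 kHz, folds to fs − 36.6 kHz = 23.2 kHz.
Distinct values: {13 kHz, 23.2 kHz} → 2.

2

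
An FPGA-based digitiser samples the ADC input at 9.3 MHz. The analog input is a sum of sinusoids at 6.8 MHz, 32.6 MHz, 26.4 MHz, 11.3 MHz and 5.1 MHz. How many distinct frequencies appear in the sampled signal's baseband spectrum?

fs/2 = 4.65 MHz.
6.8 MHz > fs/2 = 4.65 MHz, folds to fs − 6.8 MHz = 2.5 MHz.
32.6 MHz mod fs = 4.7 MHz.
4.7 MHz > fs/2 = 4.65 MHz, folds to fs − 4.7 MHz = 4.6 MHz.
26.4 MHz mod fs = 7.8 MHz.
7.8 MHz > fs/2 = 4.65 MHz, folds to fs − 7.8 MHz = 1.5 MHz.
11.3 MHz mod fs = 2 MHz.
2 MHz ≤ fs/2 = 4.65 MHz, appears at 2 MHz.
5.1 MHz > fs/2 = 4.65 MHz, folds to fs − 5.1 MHz = 4.2 MHz.
Distinct values: {1.5 MHz, 2 MHz, 2.5 MHz, 4.2 MHz, 4.6 MHz} → 5.

5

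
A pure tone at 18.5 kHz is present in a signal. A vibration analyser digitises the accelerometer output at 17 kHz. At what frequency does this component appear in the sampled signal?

1.5 kHz

18.5 kHz mod fs = 1.5 kHz.
1.5 kHz ≤ fs/2 = 8.5 kHz, appears at 1.5 kHz.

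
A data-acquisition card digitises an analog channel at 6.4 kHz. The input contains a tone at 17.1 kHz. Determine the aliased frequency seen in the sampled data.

2.1 kHz

17.1 kHz mod fs = 4.3 kHz.
4.3 kHz > fs/2 = 3.2 kHz, folds to fs − 4.3 kHz = 2.1 kHz.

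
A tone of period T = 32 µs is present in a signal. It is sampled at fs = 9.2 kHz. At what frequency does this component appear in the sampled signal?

3.65 kHz

T = 32 µs → f = 1/T = 31.25 kHz.
31.25 kHz mod fs = 3.65 kHz.
3.65 kHz ≤ fs/2 = 4.6 kHz, appears at 3.65 kHz.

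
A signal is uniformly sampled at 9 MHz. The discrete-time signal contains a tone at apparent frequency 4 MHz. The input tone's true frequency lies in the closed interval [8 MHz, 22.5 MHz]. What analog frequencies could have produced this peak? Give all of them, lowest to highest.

Frequencies that alias to 4 MHz are k·fs ± 4 MHz for integer k ≥ 0.
k=0: 4 MHz.
k=1: 5 MHz, 13 MHz.
k=2: 14 MHz, 22 MHz.
k=3: 23 MHz, 31 MHz.
Within [8 MHz, 22.5 MHz]: 13 MHz, 14 MHz, 22 MHz.

13 MHz, 14 MHz, 22 MHz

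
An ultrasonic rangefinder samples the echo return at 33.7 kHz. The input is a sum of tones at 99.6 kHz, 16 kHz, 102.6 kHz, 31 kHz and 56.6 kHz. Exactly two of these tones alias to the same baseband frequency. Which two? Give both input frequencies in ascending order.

99.6 kHz, 102.6 kHz

fs/2 = 16.85 kHz.
99.6 kHz mod fs = 32.2 kHz.
32.2 kHz > fs/2 = 16.85 kHz, folds to fs − 32.2 kHz = 1.5 kHz.
16 kHz ≤ fs/2 = 16.85 kHz, passes unchanged.
102.6 kHz mod fs = 1.5 kHz.
1.5 kHz ≤ fs/2 = 16.85 kHz, appears at 1.5 kHz.
31 kHz > fs/2 = 16.85 kHz, folds to fs − 31 kHz = 2.7 kHz.
56.6 kHz mod fs = 22.9 kHz.
22.9 kHz > fs/2 = 16.85 kHz, folds to fs − 22.9 kHz = 10.8 kHz.
99.6 kHz and 102.6 kHz both map to 1.5 kHz.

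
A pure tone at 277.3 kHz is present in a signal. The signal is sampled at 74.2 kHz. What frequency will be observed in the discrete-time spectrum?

19.5 kHz

277.3 kHz mod fs = 54.7 kHz.
54.7 kHz > fs/2 = 37.1 kHz, folds to fs − 54.7 kHz = 19.5 kHz.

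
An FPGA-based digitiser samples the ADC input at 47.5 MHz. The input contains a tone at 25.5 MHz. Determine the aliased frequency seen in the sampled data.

25.5 MHz > fs/2 = 23.75 MHz, folds to fs − 25.5 MHz = 22 MHz.

22 MHz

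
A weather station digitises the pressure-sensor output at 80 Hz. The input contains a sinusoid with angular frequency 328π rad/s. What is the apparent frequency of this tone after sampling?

ω = 328π rad/s → f = ω/(2π) = 164 Hz.
164 Hz mod fs = 4 Hz.
4 Hz ≤ fs/2 = 40 Hz, appears at 4 Hz.

4 Hz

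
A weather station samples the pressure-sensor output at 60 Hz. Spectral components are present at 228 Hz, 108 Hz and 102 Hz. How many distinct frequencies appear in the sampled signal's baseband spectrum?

2

fs/2 = 30 Hz.
228 Hz mod fs = 48 Hz.
48 Hz > fs/2 = 30 Hz, folds to fs − 48 Hz = 12 Hz.
108 Hz mod fs = 48 Hz.
48 Hz > fs/2 = 30 Hz, folds to fs − 48 Hz = 12 Hz.
102 Hz mod fs = 42 Hz.
42 Hz > fs/2 = 30 Hz, folds to fs − 42 Hz = 18 Hz.
Distinct values: {12 Hz, 18 Hz} → 2.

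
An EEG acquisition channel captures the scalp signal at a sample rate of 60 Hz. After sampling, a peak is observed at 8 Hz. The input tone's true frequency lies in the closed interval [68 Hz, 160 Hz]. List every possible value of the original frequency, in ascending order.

Frequencies that alias to 8 Hz are k·fs ± 8 Hz for integer k ≥ 0.
k=0: 8 Hz.
k=1: 52 Hz, 68 Hz.
k=2: 112 Hz, 128 Hz.
k=3: 172 Hz, 188 Hz.
Within [68 Hz, 160 Hz]: 68 Hz, 112 Hz, 128 Hz.

68 Hz, 112 Hz, 128 Hz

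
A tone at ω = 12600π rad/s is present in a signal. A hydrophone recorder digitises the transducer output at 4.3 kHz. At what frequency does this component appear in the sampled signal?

2 kHz

ω = 12600π rad/s → f = ω/(2π) = 6300 Hz = 6.3 kHz.
6.3 kHz mod fs = 2 kHz.
2 kHz ≤ fs/2 = 2.15 kHz, appears at 2 kHz.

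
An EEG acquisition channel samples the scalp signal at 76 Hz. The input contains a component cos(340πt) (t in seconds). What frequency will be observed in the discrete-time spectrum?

ω = 340π rad/s → f = ω/(2π) = 170 Hz.
170 Hz mod fs = 18 Hz.
18 Hz ≤ fs/2 = 38 Hz, appears at 18 Hz.

18 Hz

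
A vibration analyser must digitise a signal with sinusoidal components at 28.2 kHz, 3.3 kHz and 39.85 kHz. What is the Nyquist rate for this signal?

Highest-frequency component: 39.85 kHz.
Nyquist rate = 2 × 39.85 kHz = 79.7 kHz.

79.7 kHz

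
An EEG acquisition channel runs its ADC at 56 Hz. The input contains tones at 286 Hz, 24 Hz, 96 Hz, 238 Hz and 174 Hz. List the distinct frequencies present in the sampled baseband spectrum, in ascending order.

6 Hz, 14 Hz, 16 Hz, 24 Hz

fs/2 = 28 Hz.
286 Hz mod fs = 6 Hz.
6 Hz ≤ fs/2 = 28 Hz, appears at 6 Hz.
24 Hz ≤ fs/2 = 28 Hz, passes unchanged.
96 Hz mod fs = 40 Hz.
40 Hz > fs/2 = 28 Hz, folds to fs − 40 Hz = 16 Hz.
238 Hz mod fs = 14 Hz.
14 Hz ≤ fs/2 = 28 Hz, appears at 14 Hz.
174 Hz mod fs = 6 Hz.
6 Hz ≤ fs/2 = 28 Hz, appears at 6 Hz.
Distinct values: {6 Hz, 14 Hz, 16 Hz, 24 Hz}.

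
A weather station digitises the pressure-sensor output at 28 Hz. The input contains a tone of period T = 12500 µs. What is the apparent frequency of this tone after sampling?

4 Hz

T = 12500 µs → f = 1/T = 80 Hz.
80 Hz mod fs = 24 Hz.
24 Hz > fs/2 = 14 Hz, folds to fs − 24 Hz = 4 Hz.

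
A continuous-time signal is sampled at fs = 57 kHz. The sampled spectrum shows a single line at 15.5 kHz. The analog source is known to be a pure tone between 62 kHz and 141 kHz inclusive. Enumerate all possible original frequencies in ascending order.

72.5 kHz, 98.5 kHz, 129.5 kHz

Frequencies that alias to 15.5 kHz are k·fs ± 15.5 kHz for integer k ≥ 0.
k=0: 15.5 kHz.
k=1: 41.5 kHz, 72.5 kHz.
k=2: 98.5 kHz, 129.5 kHz.
k=3: 155.5 kHz, 186.5 kHz.
Within [62 kHz, 141 kHz]: 72.5 kHz, 98.5 kHz, 129.5 kHz.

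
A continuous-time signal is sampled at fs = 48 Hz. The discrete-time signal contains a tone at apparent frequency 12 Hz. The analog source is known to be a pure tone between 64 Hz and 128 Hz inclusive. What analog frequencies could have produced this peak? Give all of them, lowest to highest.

84 Hz, 108 Hz

Frequencies that alias to 12 Hz are k·fs ± 12 Hz for integer k ≥ 0.
k=0: 12 Hz.
k=1: 36 Hz, 60 Hz.
k=2: 84 Hz, 108 Hz.
k=3: 132 Hz, 156 Hz.
Within [64 Hz, 128 Hz]: 84 Hz, 108 Hz.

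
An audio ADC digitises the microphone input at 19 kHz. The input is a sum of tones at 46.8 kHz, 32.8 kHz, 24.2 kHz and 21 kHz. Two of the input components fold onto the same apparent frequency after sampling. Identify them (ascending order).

fs/2 = 9.5 kHz.
46.8 kHz mod fs = 8.8 kHz.
8.8 kHz ≤ fs/2 = 9.5 kHz, appears at 8.8 kHz.
32.8 kHz mod fs = 13.8 kHz.
13.8 kHz > fs/2 = 9.5 kHz, folds to fs − 13.8 kHz = 5.2 kHz.
24.2 kHz mod fs = 5.2 kHz.
5.2 kHz ≤ fs/2 = 9.5 kHz, appears at 5.2 kHz.
21 kHz mod fs = 2 kHz.
2 kHz ≤ fs/2 = 9.5 kHz, appears at 2 kHz.
24.2 kHz and 32.8 kHz both map to 5.2 kHz.

24.2 kHz, 32.8 kHz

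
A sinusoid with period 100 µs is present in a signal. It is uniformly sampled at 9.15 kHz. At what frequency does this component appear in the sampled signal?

T = 100 µs → f = 1/T = 10 kHz.
10 kHz mod fs = 0.85 kHz.
0.85 kHz ≤ fs/2 = 4.575 kHz, appears at 0.85 kHz.

0.85 kHz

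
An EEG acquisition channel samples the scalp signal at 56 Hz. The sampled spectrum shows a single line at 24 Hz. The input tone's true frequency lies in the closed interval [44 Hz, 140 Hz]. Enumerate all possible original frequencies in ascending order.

80 Hz, 88 Hz, 136 Hz

Frequencies that alias to 24 Hz are k·fs ± 24 Hz for integer k ≥ 0.
k=0: 24 Hz.
k=1: 32 Hz, 80 Hz.
k=2: 88 Hz, 136 Hz.
k=3: 144 Hz, 192 Hz.
Within [44 Hz, 140 Hz]: 80 Hz, 88 Hz, 136 Hz.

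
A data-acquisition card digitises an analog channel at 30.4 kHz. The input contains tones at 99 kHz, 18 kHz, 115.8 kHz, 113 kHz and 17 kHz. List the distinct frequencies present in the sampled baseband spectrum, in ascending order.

fs/2 = 15.2 kHz.
99 kHz mod fs = 7.8 kHz.
7.8 kHz ≤ fs/2 = 15.2 kHz, appears at 7.8 kHz.
18 kHz > fs/2 = 15.2 kHz, folds to fs − 18 kHz = 12.4 kHz.
115.8 kHz mod fs = 24.6 kHz.
24.6 kHz > fs/2 = 15.2 kHz, folds to fs − 24.6 kHz = 5.8 kHz.
113 kHz mod fs = 21.8 kHz.
21.8 kHz > fs/2 = 15.2 kHz, folds to fs − 21.8 kHz = 8.6 kHz.
17 kHz > fs/2 = 15.2 kHz, folds to fs − 17 kHz = 13.4 kHz.
Distinct values: {5.8 kHz, 7.8 kHz, 8.6 kHz, 12.4 kHz, 13.4 kHz}.

5.8 kHz, 7.8 kHz, 8.6 kHz, 12.4 kHz, 13.4 kHz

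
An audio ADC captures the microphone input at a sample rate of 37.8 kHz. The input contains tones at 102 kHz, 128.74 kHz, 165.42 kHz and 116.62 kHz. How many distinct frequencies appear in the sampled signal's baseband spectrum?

fs/2 = 18.9 kHz.
102 kHz mod fs = 26.4 kHz.
26.4 kHz > fs/2 = 18.9 kHz, folds to fs − 26.4 kHz = 11.4 kHz.
128.74 kHz mod fs = 15.34 kHz.
15.34 kHz ≤ fs/2 = 18.9 kHz, appears at 15.34 kHz.
165.42 kHz mod fs = 14.22 kHz.
14.22 kHz ≤ fs/2 = 18.9 kHz, appears at 14.22 kHz.
116.62 kHz mod fs = 3.22 kHz.
3.22 kHz ≤ fs/2 = 18.9 kHz, appears at 3.22 kHz.
Distinct values: {3.22 kHz, 11.4 kHz, 14.22 kHz, 15.34 kHz} → 4.

4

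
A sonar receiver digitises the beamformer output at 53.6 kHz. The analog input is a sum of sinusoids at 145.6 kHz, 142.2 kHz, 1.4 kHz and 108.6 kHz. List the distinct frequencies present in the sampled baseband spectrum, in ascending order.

1.4 kHz, 15.2 kHz, 18.6 kHz

fs/2 = 26.8 kHz.
145.6 kHz mod fs = 38.4 kHz.
38.4 kHz > fs/2 = 26.8 kHz, folds to fs − 38.4 kHz = 15.2 kHz.
142.2 kHz mod fs = 35 kHz.
35 kHz > fs/2 = 26.8 kHz, folds to fs − 35 kHz = 18.6 kHz.
1.4 kHz ≤ fs/2 = 26.8 kHz, passes unchanged.
108.6 kHz mod fs = 1.4 kHz.
1.4 kHz ≤ fs/2 = 26.8 kHz, appears at 1.4 kHz.
Distinct values: {1.4 kHz, 15.2 kHz, 18.6 kHz}.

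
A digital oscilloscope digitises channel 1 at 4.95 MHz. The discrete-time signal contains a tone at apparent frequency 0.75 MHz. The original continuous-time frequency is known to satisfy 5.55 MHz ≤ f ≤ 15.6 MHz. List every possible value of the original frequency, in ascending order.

Frequencies that alias to 0.75 MHz are k·fs ± 0.75 MHz for integer k ≥ 0.
k=0: 0.75 MHz.
k=1: 4.2 MHz, 5.7 MHz.
k=2: 9.15 MHz, 10.65 MHz.
k=3: 14.1 MHz, 15.6 MHz.
k=4: 19.05 MHz, 20.55 MHz.
Within [5.55 MHz, 15.6 MHz]: 5.7 MHz, 9.15 MHz, 10.65 MHz, 14.1 MHz, 15.6 MHz.

5.7 MHz, 9.15 MHz, 10.65 MHz, 14.1 MHz, 15.6 MHz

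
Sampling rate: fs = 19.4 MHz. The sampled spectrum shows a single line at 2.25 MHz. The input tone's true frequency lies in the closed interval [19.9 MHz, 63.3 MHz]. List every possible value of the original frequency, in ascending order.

Frequencies that alias to 2.25 MHz are k·fs ± 2.25 MHz for integer k ≥ 0.
k=0: 2.25 MHz.
k=1: 17.15 MHz, 21.65 MHz.
k=2: 36.55 MHz, 41.05 MHz.
k=3: 55.95 MHz, 60.45 MHz.
k=4: 75.35 MHz, 79.85 MHz.
Within [19.9 MHz, 63.3 MHz]: 21.65 MHz, 36.55 MHz, 41.05 MHz, 55.95 MHz, 60.45 MHz.

21.65 MHz, 36.55 MHz, 41.05 MHz, 55.95 MHz, 60.45 MHz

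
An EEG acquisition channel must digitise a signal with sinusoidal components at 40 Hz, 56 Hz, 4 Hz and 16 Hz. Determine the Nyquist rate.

Highest-frequency component: 56 Hz.
Nyquist rate = 2 × 56 Hz = 112 Hz.

112 Hz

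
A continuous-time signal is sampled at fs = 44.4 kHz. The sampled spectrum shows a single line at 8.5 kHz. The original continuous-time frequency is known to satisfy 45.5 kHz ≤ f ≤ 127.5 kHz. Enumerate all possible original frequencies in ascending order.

52.9 kHz, 80.3 kHz, 97.3 kHz, 124.7 kHz

Frequencies that alias to 8.5 kHz are k·fs ± 8.5 kHz for integer k ≥ 0.
k=0: 8.5 kHz.
k=1: 35.9 kHz, 52.9 kHz.
k=2: 80.3 kHz, 97.3 kHz.
k=3: 124.7 kHz, 141.7 kHz.
k=4: 169.1 kHz, 186.1 kHz.
Within [45.5 kHz, 127.5 kHz]: 52.9 kHz, 80.3 kHz, 97.3 kHz, 124.7 kHz.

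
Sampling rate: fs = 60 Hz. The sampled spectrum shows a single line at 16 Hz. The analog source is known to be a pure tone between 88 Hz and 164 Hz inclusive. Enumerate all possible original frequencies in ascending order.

104 Hz, 136 Hz, 164 Hz

Frequencies that alias to 16 Hz are k·fs ± 16 Hz for integer k ≥ 0.
k=0: 16 Hz.
k=1: 44 Hz, 76 Hz.
k=2: 104 Hz, 136 Hz.
k=3: 164 Hz, 196 Hz.
k=4: 224 Hz, 256 Hz.
Within [88 Hz, 164 Hz]: 104 Hz, 136 Hz, 164 Hz.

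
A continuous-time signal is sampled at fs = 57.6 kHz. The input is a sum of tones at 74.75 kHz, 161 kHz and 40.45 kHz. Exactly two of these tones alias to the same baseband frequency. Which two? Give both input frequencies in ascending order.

40.45 kHz, 74.75 kHz

fs/2 = 28.8 kHz.
74.75 kHz mod fs = 17.15 kHz.
17.15 kHz ≤ fs/2 = 28.8 kHz, appears at 17.15 kHz.
161 kHz mod fs = 45.8 kHz.
45.8 kHz > fs/2 = 28.8 kHz, folds to fs − 45.8 kHz = 11.8 kHz.
40.45 kHz > fs/2 = 28.8 kHz, folds to fs − 40.45 kHz = 17.15 kHz.
40.45 kHz and 74.75 kHz both map to 17.15 kHz.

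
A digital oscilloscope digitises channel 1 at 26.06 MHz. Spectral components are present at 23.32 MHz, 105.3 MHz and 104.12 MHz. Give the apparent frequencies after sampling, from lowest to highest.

fs/2 = 13.03 MHz.
23.32 MHz > fs/2 = 13.03 MHz, folds to fs − 23.32 MHz = 2.74 MHz.
105.3 MHz mod fs = 1.06 MHz.
1.06 MHz ≤ fs/2 = 13.03 MHz, appears at 1.06 MHz.
104.12 MHz mod fs = 25.94 MHz.
25.94 MHz > fs/2 = 13.03 MHz, folds to fs − 25.94 MHz = 0.12 MHz.
Distinct values: {0.12 MHz, 1.06 MHz, 2.74 MHz}.

0.12 MHz, 1.06 MHz, 2.74 MHz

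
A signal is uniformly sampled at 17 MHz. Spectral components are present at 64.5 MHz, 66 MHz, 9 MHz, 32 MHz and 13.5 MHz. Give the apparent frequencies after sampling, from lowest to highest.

fs/2 = 8.5 MHz.
64.5 MHz mod fs = 13.5 MHz.
13.5 MHz > fs/2 = 8.5 MHz, folds to fs − 13.5 MHz = 3.5 MHz.
66 MHz mod fs = 15 MHz.
15 MHz > fs/2 = 8.5 MHz, folds to fs − 15 MHz = 2 MHz.
9 MHz > fs/2 = 8.5 MHz, folds to fs − 9 MHz = 8 MHz.
32 MHz mod fs = 15 MHz.
15 MHz > fs/2 = 8.5 MHz, folds to fs − 15 MHz = 2 MHz.
13.5 MHz > fs/2 = 8.5 MHz, folds to fs − 13.5 MHz = 3.5 MHz.
Distinct values: {2 MHz, 3.5 MHz, 8 MHz}.

2 MHz, 3.5 MHz, 8 MHz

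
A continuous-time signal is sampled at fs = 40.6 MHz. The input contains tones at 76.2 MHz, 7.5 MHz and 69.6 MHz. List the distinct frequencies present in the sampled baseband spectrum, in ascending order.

5 MHz, 7.5 MHz, 11.6 MHz

fs/2 = 20.3 MHz.
76.2 MHz mod fs = 35.6 MHz.
35.6 MHz > fs/2 = 20.3 MHz, folds to fs − 35.6 MHz = 5 MHz.
7.5 MHz ≤ fs/2 = 20.3 MHz, passes unchanged.
69.6 MHz mod fs = 29 MHz.
29 MHz > fs/2 = 20.3 MHz, folds to fs − 29 MHz = 11.6 MHz.
Distinct values: {5 MHz, 7.5 MHz, 11.6 MHz}.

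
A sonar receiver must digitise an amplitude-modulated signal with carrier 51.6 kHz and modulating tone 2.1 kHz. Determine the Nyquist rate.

AM sidebands sit at fc ± fm = 49.5 kHz and 53.7 kHz.
Highest-frequency component: 53.7 kHz.
Nyquist rate = 2 × 53.7 kHz = 107.4 kHz.

107.4 kHz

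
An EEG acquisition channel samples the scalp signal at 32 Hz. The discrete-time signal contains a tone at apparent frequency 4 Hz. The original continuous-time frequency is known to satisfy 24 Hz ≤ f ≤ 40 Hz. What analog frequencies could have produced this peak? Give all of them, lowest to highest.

28 Hz, 36 Hz

Frequencies that alias to 4 Hz are k·fs ± 4 Hz for integer k ≥ 0.
k=0: 4 Hz.
k=1: 28 Hz, 36 Hz.
k=2: 60 Hz, 68 Hz.
Within [24 Hz, 40 Hz]: 28 Hz, 36 Hz.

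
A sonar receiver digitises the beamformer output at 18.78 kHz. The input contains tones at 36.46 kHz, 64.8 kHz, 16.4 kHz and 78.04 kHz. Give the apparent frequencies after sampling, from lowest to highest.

fs/2 = 9.39 kHz.
36.46 kHz mod fs = 17.68 kHz.
17.68 kHz > fs/2 = 9.39 kHz, folds to fs − 17.68 kHz = 1.1 kHz.
64.8 kHz mod fs = 8.46 kHz.
8.46 kHz ≤ fs/2 = 9.39 kHz, appears at 8.46 kHz.
16.4 kHz > fs/2 = 9.39 kHz, folds to fs − 16.4 kHz = 2.38 kHz.
78.04 kHz mod fs = 2.92 kHz.
2.92 kHz ≤ fs/2 = 9.39 kHz, appears at 2.92 kHz.
Distinct values: {1.1 kHz, 2.38 kHz, 2.92 kHz, 8.46 kHz}.

1.1 kHz, 2.38 kHz, 2.92 kHz, 8.46 kHz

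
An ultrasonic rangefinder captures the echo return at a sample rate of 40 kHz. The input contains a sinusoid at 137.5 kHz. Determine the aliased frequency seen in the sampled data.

137.5 kHz mod fs = 17.5 kHz.
17.5 kHz ≤ fs/2 = 20 kHz, appears at 17.5 kHz.

17.5 kHz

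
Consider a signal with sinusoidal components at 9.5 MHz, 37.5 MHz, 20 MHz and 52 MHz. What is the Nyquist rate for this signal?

104 MHz

Highest-frequency component: 52 MHz.
Nyquist rate = 2 × 52 MHz = 104 MHz.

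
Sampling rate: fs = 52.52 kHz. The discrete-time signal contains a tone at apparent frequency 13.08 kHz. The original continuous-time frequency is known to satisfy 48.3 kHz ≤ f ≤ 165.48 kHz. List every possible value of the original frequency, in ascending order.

Frequencies that alias to 13.08 kHz are k·fs ± 13.08 kHz for integer k ≥ 0.
k=0: 13.08 kHz.
k=1: 39.44 kHz, 65.6 kHz.
k=2: 91.96 kHz, 118.12 kHz.
k=3: 144.48 kHz, 170.64 kHz.
k=4: 197 kHz, 223.16 kHz.
Within [48.3 kHz, 165.48 kHz]: 65.6 kHz, 91.96 kHz, 118.12 kHz, 144.48 kHz.

65.6 kHz, 91.96 kHz, 118.12 kHz, 144.48 kHz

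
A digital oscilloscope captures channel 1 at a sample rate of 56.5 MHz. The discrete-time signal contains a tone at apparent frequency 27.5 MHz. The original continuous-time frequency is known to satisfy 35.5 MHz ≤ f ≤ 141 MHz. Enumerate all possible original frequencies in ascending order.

Frequencies that alias to 27.5 MHz are k·fs ± 27.5 MHz for integer k ≥ 0.
k=0: 27.5 MHz.
k=1: 29 MHz, 84 MHz.
k=2: 85.5 MHz, 140.5 MHz.
k=3: 142 MHz, 197 MHz.
Within [35.5 MHz, 141 MHz]: 84 MHz, 85.5 MHz, 140.5 MHz.

84 MHz, 85.5 MHz, 140.5 MHz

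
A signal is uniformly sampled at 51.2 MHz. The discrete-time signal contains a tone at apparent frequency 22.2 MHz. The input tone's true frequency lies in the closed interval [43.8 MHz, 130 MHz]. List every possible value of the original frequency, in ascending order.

Frequencies that alias to 22.2 MHz are k·fs ± 22.2 MHz for integer k ≥ 0.
k=0: 22.2 MHz.
k=1: 29 MHz, 73.4 MHz.
k=2: 80.2 MHz, 124.6 MHz.
k=3: 131.4 MHz, 175.8 MHz.
Within [43.8 MHz, 130 MHz]: 73.4 MHz, 80.2 MHz, 124.6 MHz.

73.4 MHz, 80.2 MHz, 124.6 MHz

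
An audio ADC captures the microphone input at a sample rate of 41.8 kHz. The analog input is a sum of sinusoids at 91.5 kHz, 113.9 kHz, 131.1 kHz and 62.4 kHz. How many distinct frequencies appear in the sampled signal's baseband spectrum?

fs/2 = 20.9 kHz.
91.5 kHz mod fs = 7.9 kHz.
7.9 kHz ≤ fs/2 = 20.9 kHz, appears at 7.9 kHz.
113.9 kHz mod fs = 30.3 kHz.
30.3 kHz > fs/2 = 20.9 kHz, folds to fs − 30.3 kHz = 11.5 kHz.
131.1 kHz mod fs = 5.7 kHz.
5.7 kHz ≤ fs/2 = 20.9 kHz, appears at 5.7 kHz.
62.4 kHz mod fs = 20.6 kHz.
20.6 kHz ≤ fs/2 = 20.9 kHz, appears at 20.6 kHz.
Distinct values: {5.7 kHz, 7.9 kHz, 11.5 kHz, 20.6 kHz} → 4.

4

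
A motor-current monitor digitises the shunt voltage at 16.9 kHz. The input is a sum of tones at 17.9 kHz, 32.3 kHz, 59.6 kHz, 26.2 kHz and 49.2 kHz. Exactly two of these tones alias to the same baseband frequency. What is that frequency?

1.5 kHz

fs/2 = 8.45 kHz.
17.9 kHz mod fs = 1 kHz.
1 kHz ≤ fs/2 = 8.45 kHz, appears at 1 kHz.
32.3 kHz mod fs = 15.4 kHz.
15.4 kHz > fs/2 = 8.45 kHz, folds to fs − 15.4 kHz = 1.5 kHz.
59.6 kHz mod fs = 8.9 kHz.
8.9 kHz > fs/2 = 8.45 kHz, folds to fs − 8.9 kHz = 8 kHz.
26.2 kHz mod fs = 9.3 kHz.
9.3 kHz > fs/2 = 8.45 kHz, folds to fs − 9.3 kHz = 7.6 kHz.
49.2 kHz mod fs = 15.4 kHz.
15.4 kHz > fs/2 = 8.45 kHz, folds to fs − 15.4 kHz = 1.5 kHz.
32.3 kHz and 49.2 kHz both map to 1.5 kHz.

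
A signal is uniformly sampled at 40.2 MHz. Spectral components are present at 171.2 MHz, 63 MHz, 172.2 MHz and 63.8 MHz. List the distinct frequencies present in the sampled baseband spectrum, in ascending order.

10.4 MHz, 11.4 MHz, 16.6 MHz, 17.4 MHz

fs/2 = 20.1 MHz.
171.2 MHz mod fs = 10.4 MHz.
10.4 MHz ≤ fs/2 = 20.1 MHz, appears at 10.4 MHz.
63 MHz mod fs = 22.8 MHz.
22.8 MHz > fs/2 = 20.1 MHz, folds to fs − 22.8 MHz = 17.4 MHz.
172.2 MHz mod fs = 11.4 MHz.
11.4 MHz ≤ fs/2 = 20.1 MHz, appears at 11.4 MHz.
63.8 MHz mod fs = 23.6 MHz.
23.6 MHz > fs/2 = 20.1 MHz, folds to fs − 23.6 MHz = 16.6 MHz.
Distinct values: {10.4 MHz, 11.4 MHz, 16.6 MHz, 17.4 MHz}.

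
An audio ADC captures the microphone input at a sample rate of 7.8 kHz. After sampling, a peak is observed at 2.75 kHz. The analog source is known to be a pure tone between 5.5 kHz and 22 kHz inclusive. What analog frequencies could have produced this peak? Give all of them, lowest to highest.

Frequencies that alias to 2.75 kHz are k·fs ± 2.75 kHz for integer k ≥ 0.
k=0: 2.75 kHz.
k=1: 5.05 kHz, 10.55 kHz.
k=2: 12.85 kHz, 18.35 kHz.
k=3: 20.65 kHz, 26.15 kHz.
k=4: 28.45 kHz, 33.95 kHz.
Within [5.5 kHz, 22 kHz]: 10.55 kHz, 12.85 kHz, 18.35 kHz, 20.65 kHz.

10.55 kHz, 12.85 kHz, 18.35 kHz, 20.65 kHz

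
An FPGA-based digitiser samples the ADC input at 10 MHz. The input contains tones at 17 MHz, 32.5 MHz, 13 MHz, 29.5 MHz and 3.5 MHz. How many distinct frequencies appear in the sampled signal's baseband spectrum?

fs/2 = 5 MHz.
17 MHz mod fs = 7 MHz.
7 MHz > fs/2 = 5 MHz, folds to fs − 7 MHz = 3 MHz.
32.5 MHz mod fs = 2.5 MHz.
2.5 MHz ≤ fs/2 = 5 MHz, appears at 2.5 MHz.
13 MHz mod fs = 3 MHz.
3 MHz ≤ fs/2 = 5 MHz, appears at 3 MHz.
29.5 MHz mod fs = 9.5 MHz.
9.5 MHz > fs/2 = 5 MHz, folds to fs − 9.5 MHz = 0.5 MHz.
3.5 MHz ≤ fs/2 = 5 MHz, passes unchanged.
Distinct values: {0.5 MHz, 2.5 MHz, 3 MHz, 3.5 MHz} → 4.

4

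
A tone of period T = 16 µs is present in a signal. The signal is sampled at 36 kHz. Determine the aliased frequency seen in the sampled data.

9.5 kHz

T = 16 µs → f = 1/T = 62.5 kHz.
62.5 kHz mod fs = 26.5 kHz.
26.5 kHz > fs/2 = 18 kHz, folds to fs − 26.5 kHz = 9.5 kHz.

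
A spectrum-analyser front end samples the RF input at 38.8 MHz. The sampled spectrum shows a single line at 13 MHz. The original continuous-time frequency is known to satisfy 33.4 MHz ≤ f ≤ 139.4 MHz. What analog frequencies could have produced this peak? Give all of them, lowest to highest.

Frequencies that alias to 13 MHz are k·fs ± 13 MHz for integer k ≥ 0.
k=0: 13 MHz.
k=1: 25.8 MHz, 51.8 MHz.
k=2: 64.6 MHz, 90.6 MHz.
k=3: 103.4 MHz, 129.4 MHz.
k=4: 142.2 MHz, 168.2 MHz.
Within [33.4 MHz, 139.4 MHz]: 51.8 MHz, 64.6 MHz, 90.6 MHz, 103.4 MHz, 129.4 MHz.

51.8 MHz, 64.6 MHz, 90.6 MHz, 103.4 MHz, 129.4 MHz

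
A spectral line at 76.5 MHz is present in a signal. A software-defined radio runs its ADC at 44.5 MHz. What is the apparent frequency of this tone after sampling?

12.5 MHz

76.5 MHz mod fs = 32 MHz.
32 MHz > fs/2 = 22.25 MHz, folds to fs − 32 MHz = 12.5 MHz.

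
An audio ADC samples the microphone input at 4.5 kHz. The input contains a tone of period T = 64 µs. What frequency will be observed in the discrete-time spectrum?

2.125 kHz

T = 64 µs → f = 1/T = 15.625 kHz.
15.625 kHz mod fs = 2.125 kHz.
2.125 kHz ≤ fs/2 = 2.25 kHz, appears at 2.125 kHz.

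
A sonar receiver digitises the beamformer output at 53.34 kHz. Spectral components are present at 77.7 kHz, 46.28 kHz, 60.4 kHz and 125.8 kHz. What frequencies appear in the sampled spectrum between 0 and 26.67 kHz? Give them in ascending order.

7.06 kHz, 19.12 kHz, 24.36 kHz

fs/2 = 26.67 kHz.
77.7 kHz mod fs = 24.36 kHz.
24.36 kHz ≤ fs/2 = 26.67 kHz, appears at 24.36 kHz.
46.28 kHz > fs/2 = 26.67 kHz, folds to fs − 46.28 kHz = 7.06 kHz.
60.4 kHz mod fs = 7.06 kHz.
7.06 kHz ≤ fs/2 = 26.67 kHz, appears at 7.06 kHz.
125.8 kHz mod fs = 19.12 kHz.
19.12 kHz ≤ fs/2 = 26.67 kHz, appears at 19.12 kHz.
Distinct values: {7.06 kHz, 19.12 kHz, 24.36 kHz}.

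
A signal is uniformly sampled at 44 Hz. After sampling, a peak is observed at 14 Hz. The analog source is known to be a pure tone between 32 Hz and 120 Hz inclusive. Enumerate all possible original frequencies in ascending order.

Frequencies that alias to 14 Hz are k·fs ± 14 Hz for integer k ≥ 0.
k=0: 14 Hz.
k=1: 30 Hz, 58 Hz.
k=2: 74 Hz, 102 Hz.
k=3: 118 Hz, 146 Hz.
k=4: 162 Hz, 190 Hz.
Within [32 Hz, 120 Hz]: 58 Hz, 74 Hz, 102 Hz, 118 Hz.

58 Hz, 74 Hz, 102 Hz, 118 Hz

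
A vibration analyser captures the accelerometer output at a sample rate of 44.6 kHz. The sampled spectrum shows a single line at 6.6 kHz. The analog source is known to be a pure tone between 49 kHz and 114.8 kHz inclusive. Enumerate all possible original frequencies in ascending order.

51.2 kHz, 82.6 kHz, 95.8 kHz

Frequencies that alias to 6.6 kHz are k·fs ± 6.6 kHz for integer k ≥ 0.
k=0: 6.6 kHz.
k=1: 38 kHz, 51.2 kHz.
k=2: 82.6 kHz, 95.8 kHz.
k=3: 127.2 kHz, 140.4 kHz.
Within [49 kHz, 114.8 kHz]: 51.2 kHz, 82.6 kHz, 95.8 kHz.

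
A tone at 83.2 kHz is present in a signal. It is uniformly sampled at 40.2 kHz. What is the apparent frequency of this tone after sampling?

83.2 kHz mod fs = 2.8 kHz.
2.8 kHz ≤ fs/2 = 20.1 kHz, appears at 2.8 kHz.

2.8 kHz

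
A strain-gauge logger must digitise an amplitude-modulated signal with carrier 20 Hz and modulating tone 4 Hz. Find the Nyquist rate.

AM sidebands sit at fc ± fm = 16 Hz and 24 Hz.
Highest-frequency component: 24 Hz.
Nyquist rate = 2 × 24 Hz = 48 Hz.

48 Hz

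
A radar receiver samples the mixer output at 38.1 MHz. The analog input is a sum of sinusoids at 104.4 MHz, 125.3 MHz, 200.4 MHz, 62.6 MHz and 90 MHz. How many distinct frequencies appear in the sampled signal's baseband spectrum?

fs/2 = 19.05 MHz.
104.4 MHz mod fs = 28.2 MHz.
28.2 MHz > fs/2 = 19.05 MHz, folds to fs − 28.2 MHz = 9.9 MHz.
125.3 MHz mod fs = 11 MHz.
11 MHz ≤ fs/2 = 19.05 MHz, appears at 11 MHz.
200.4 MHz mod fs = 9.9 MHz.
9.9 MHz ≤ fs/2 = 19.05 MHz, appears at 9.9 MHz.
62.6 MHz mod fs = 24.5 MHz.
24.5 MHz > fs/2 = 19.05 MHz, folds to fs − 24.5 MHz = 13.6 MHz.
90 MHz mod fs = 13.8 MHz.
13.8 MHz ≤ fs/2 = 19.05 MHz, appears at 13.8 MHz.
Distinct values: {9.9 MHz, 11 MHz, 13.6 MHz, 13.8 MHz} → 4.

4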